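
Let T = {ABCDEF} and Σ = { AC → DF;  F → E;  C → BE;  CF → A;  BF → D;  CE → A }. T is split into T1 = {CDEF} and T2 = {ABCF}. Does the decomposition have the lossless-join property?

Common attributes: T1 ∩ T2 = {CF}.
Closure of {CF}: F → E applies, adding E; C → BE applies, adding B; CF → A applies, adding A; BF → D applies, adding D. So (CF)⁺ = {ABCDEF}.
This closure contains every attribute of T1, so T1 ∩ T2 → T1. The join is lossless.

Yes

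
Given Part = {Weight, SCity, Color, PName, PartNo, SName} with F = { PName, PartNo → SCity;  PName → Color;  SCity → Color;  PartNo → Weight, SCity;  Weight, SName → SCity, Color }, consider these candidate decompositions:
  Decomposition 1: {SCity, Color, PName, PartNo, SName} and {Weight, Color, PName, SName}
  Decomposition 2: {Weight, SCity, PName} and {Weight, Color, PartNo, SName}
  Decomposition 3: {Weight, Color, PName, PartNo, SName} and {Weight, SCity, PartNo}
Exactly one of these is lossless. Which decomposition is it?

Decomposition 3

Decomposition 1: common = {Color, PName, SName}, closure = {Color, PName, SName} → lossy.
Decomposition 2: common = {Weight}, closure = {Weight} → lossy.
Decomposition 3: common = {Weight, PartNo}, closure = {Weight, SCity, Color, PartNo} → lossless.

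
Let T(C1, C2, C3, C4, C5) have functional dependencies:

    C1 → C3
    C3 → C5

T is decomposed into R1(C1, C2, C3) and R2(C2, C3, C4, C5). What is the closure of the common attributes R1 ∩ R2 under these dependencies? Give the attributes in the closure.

C2, C3, C5

R1 ∩ R2 = {C2, C3}.
C3 → C5 applies, adding C5
Closure: {C2, C3, C5}.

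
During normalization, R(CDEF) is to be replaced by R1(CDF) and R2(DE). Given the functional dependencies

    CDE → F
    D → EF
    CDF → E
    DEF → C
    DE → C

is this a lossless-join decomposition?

Common attributes: R1 ∩ R2 = {D}.
Closure of {D}: D → EF applies, adding EF; DEF → C applies, adding C. So (D)⁺ = {CDEF}.
This closure contains every attribute of R1, so R1 ∩ R2 → R1. The join is lossless.

Yes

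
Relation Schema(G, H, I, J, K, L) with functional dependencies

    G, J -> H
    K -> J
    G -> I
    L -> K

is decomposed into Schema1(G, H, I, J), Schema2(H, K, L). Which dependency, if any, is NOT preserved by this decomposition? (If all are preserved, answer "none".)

Check K → J: no single fragment contains all of {J, K}, and the restricted closure of {K} across the fragments never reaches {J}.
G, J → H is preserved.
G → I is preserved.
L → K is preserved.

K -> J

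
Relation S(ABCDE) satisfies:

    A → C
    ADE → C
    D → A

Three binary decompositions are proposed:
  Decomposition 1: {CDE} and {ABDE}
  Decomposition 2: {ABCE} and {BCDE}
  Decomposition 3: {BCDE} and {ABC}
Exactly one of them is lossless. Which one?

Decomposition 1: common = {DE}, closure = {ACDE} → lossless.
Decomposition 2: common = {BCE}, closure = {BCE} → lossy.
Decomposition 3: common = {BC}, closure = {BC} → lossy.

Decomposition 1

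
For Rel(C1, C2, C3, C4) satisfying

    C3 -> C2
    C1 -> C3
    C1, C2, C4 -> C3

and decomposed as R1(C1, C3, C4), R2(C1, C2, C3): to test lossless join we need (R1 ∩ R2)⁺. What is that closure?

R1 ∩ R2 = {C1, C3}.
C3 → C2 applies, adding C2
Closure: {C1, C2, C3}.

C1, C2, C3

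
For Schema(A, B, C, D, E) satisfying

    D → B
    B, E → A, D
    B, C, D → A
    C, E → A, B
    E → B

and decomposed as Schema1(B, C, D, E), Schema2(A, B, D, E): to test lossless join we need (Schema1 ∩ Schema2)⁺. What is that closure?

Schema1 ∩ Schema2 = {B, D, E}.
B, E → A, D applies, adding A
Closure: {A, B, D, E}.

A, B, D, E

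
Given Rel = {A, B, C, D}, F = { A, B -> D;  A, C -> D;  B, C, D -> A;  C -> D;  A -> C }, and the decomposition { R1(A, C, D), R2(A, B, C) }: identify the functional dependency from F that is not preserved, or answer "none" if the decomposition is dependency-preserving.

none

A, B → D: restricted closure across fragments reaches D.
A, C → D lies within R1.
B, C, D → A: restricted closure across fragments reaches A.
C → D lies within R1.
A → C lies within R1.
Every dependency is enforceable on the fragments, so the decomposition is dependency-preserving.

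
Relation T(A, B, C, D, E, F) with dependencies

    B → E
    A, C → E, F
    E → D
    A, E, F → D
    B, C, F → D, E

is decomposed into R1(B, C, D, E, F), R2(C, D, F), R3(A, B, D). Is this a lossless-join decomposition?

No

Chase test. Columns are A, B, C, D, E, F; row i has aⱼ where attribute j ∈ Ri, else bᵢⱼ.
Initial tableau (one row per fragment):
  row 1: b11 a2 a3 a4 a5 a6
  row 2: b21 b22 a3 a4 b25 a6
  row 3: a1 a2 b33 a4 b35 b36
Rows 1 and 3 agree on B; apply B→E and equate their E entries.
No row becomes fully distinguished — the join is lossy.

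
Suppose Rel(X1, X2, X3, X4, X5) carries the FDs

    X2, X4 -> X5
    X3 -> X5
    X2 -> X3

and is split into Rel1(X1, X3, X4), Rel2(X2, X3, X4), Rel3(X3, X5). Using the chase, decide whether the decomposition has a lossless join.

No

Chase test. Columns are X1, X2, X3, X4, X5; row i has aⱼ where attribute j ∈ Reli, else bᵢⱼ.
Initial tableau (one row per fragment):
  row 1: a1 b12 a3 a4 b15
  row 2: b21 a2 a3 a4 b25
  row 3: b31 b32 a3 b34 a5
Rows 1 and 2 agree on X3; apply X3→X5 and equate their X5 entries.
Rows 1 and 3 agree on X3; apply X3→X5 and equate their X5 entries.
No row becomes fully distinguished — the join is lossy.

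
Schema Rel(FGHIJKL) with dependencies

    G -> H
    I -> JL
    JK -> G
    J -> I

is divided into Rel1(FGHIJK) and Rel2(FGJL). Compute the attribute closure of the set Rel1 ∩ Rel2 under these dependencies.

FGHIJL

Rel1 ∩ Rel2 = {FGJ}.
G → H applies, adding H
J → I applies, adding I
I → JL applies, adding L
Closure: {FGHIJL}.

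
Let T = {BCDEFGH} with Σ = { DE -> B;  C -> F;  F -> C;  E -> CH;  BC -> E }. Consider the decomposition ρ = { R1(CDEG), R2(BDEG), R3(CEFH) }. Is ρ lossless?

Yes

Chase test. Columns are BCDEFGH; row i has aⱼ where attribute j ∈ Ri, else bᵢⱼ.
Initial tableau (one row per fragment):
  row 1: b11 a2 a3 a4 b15 a6 b17
  row 2: a1 b22 a3 a4 b25 a6 b27
  row 3: b31 a2 b33 a4 a5 b36 a7
Rows 1 and 2 agree on DE; apply DE→B and equate their B entries.
Rows 1 and 3 agree on C; apply C→F and equate their F entries.
Rows 1 and 2 agree on E; apply E→CH and equate their CH entries.
Rows 1 and 3 agree on E; apply E→CH and equate their CH entries.
Rows 1 and 2 agree on C; apply C→F and equate their F entries.
Row 1 is now all distinguished symbols — the join is lossless.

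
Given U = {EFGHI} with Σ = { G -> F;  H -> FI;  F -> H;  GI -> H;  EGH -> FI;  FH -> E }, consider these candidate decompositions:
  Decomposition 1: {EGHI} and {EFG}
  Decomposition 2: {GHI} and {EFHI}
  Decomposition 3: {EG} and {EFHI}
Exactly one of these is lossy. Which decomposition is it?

Decomposition 1: common = {EG}, closure = {EFGHI} → lossless.
Decomposition 2: common = {HI}, closure = {EFHI} → lossless.
Decomposition 3: common = {E}, closure = {E} → lossy.

Decomposition 3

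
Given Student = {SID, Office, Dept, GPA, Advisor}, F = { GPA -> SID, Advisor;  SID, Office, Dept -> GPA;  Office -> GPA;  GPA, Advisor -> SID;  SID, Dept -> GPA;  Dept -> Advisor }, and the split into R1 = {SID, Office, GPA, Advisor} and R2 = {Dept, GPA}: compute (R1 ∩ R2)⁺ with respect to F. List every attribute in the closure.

R1 ∩ R2 = {GPA}.
GPA → SID, Advisor applies, adding SID, Advisor
Closure: {SID, GPA, Advisor}.

SID, GPA, Advisor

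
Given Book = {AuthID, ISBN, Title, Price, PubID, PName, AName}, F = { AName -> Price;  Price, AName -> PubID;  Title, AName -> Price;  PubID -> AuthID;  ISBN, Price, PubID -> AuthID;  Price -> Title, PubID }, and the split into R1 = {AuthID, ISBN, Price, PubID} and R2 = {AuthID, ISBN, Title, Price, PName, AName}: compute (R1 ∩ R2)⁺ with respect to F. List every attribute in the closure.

R1 ∩ R2 = {AuthID, ISBN, Price}.
Price → Title, PubID applies, adding Title, PubID
Closure: {AuthID, ISBN, Title, Price, PubID}.

AuthID, ISBN, Title, Price, PubID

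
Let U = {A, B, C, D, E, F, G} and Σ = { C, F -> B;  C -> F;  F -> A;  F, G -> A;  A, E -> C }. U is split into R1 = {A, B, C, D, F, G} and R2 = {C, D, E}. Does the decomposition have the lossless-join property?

Common attributes: R1 ∩ R2 = {C, D}.
Closure of {C, D}: C → F applies, adding F; F → A applies, adding A; C, F → B applies, adding B. So (C, D)⁺ = {A, B, C, D, F}.
The closure contains neither all of R1 = {A, B, C, D, F, G} nor all of R2 = {C, D, E}, so the common attributes are not a superkey of either fragment. The join is lossy.

No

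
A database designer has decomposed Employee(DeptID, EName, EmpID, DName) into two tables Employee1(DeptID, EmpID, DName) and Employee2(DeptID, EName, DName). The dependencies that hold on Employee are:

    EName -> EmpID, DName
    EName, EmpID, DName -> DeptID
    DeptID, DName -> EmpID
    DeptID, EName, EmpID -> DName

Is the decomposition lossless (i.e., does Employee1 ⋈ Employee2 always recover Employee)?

Yes

Common attributes: Employee1 ∩ Employee2 = {DeptID, DName}.
Closure of {DeptID, DName}: DeptID, DName → EmpID applies, adding EmpID. So (DeptID, DName)⁺ = {DeptID, EmpID, DName}.
This closure contains every attribute of Employee1, so Employee1 ∩ Employee2 → Employee1. The join is lossless.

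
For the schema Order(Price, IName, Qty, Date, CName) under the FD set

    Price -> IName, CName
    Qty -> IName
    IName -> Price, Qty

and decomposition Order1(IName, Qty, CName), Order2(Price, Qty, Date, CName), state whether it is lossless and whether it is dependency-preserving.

Lossless test: (Qty, CName)⁺ = {Price, IName, Qty, CName}, which contains all of one fragment — lossless.
Dependency preservation: Price → IName, CName; IName → Price, Qty are not contained in any single fragment, but the restricted closure of each left-hand side across the fragments still reaches the right-hand side; the remaining FDs each lie inside some fragment. All dependencies are preserved.

lossless and dependency-preserving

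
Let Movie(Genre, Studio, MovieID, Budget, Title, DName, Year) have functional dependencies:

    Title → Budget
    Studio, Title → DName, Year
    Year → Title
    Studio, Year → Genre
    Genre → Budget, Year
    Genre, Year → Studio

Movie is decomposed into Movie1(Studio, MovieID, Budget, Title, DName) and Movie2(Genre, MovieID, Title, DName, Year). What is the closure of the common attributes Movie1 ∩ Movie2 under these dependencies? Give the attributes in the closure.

Movie1 ∩ Movie2 = {MovieID, Title, DName}.
Title → Budget applies, adding Budget
Closure: {MovieID, Budget, Title, DName}.

MovieID, Budget, Title, DName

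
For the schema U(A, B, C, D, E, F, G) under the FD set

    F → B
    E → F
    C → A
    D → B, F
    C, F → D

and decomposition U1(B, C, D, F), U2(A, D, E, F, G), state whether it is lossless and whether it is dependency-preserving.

lossy and not dependency-preserving

Lossless test: (D, F)⁺ = {B, D, F}, which is a superkey of neither fragment — lossy.
Dependency preservation: the restricted closure of {C} across the fragments never reaches {A}, so C → A cannot be enforced without a join — not preserved.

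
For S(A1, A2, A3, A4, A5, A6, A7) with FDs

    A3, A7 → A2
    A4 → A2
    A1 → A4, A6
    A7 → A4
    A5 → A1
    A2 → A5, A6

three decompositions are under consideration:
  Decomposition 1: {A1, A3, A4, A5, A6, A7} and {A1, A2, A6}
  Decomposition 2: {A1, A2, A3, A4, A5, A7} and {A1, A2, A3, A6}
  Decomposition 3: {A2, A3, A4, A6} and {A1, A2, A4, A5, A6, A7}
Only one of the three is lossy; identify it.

Decomposition 1: common = {A1, A6}, closure = {A1, A2, A4, A5, A6} → lossless.
Decomposition 2: common = {A1, A2, A3}, closure = {A1, A2, A3, A4, A5, A6} → lossless.
Decomposition 3: common = {A2, A4, A6}, closure = {A1, A2, A4, A5, A6} → lossy.

Decomposition 3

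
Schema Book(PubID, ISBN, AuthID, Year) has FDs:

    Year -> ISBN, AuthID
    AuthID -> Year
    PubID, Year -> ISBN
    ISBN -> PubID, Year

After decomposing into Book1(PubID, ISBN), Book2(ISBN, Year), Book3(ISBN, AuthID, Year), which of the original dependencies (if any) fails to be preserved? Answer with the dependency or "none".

none

Year → ISBN, AuthID lies within Book3.
AuthID → Year lies within Book3.
PubID, Year → ISBN: restricted closure across fragments reaches ISBN.
ISBN → PubID, Year: restricted closure across fragments reaches PubID, Year.
Every dependency is enforceable on the fragments, so the decomposition is dependency-preserving.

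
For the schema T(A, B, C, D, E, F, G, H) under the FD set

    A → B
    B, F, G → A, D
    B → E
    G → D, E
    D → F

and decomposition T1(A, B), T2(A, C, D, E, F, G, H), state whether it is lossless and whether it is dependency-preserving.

Lossless test: (A)⁺ = {A, B, E}, which contains all of one fragment — lossless.
Dependency preservation: the restricted closure of {B, F, G} across the fragments never reaches {A, D}, so B, F, G → A, D cannot be enforced without a join — not preserved.

lossless but not dependency-preserving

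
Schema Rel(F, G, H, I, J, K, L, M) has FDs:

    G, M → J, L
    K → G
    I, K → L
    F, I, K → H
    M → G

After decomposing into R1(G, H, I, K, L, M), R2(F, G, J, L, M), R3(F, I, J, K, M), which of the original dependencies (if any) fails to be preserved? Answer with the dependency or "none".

F, I, K → H

Check F, I, K → H: no single fragment contains all of {F, H, I, K}, and the restricted closure of {F, I, K} across the fragments never reaches {H}.
G, M → J, L is preserved.
K → G is preserved.
I, K → L is preserved.
M → G is preserved.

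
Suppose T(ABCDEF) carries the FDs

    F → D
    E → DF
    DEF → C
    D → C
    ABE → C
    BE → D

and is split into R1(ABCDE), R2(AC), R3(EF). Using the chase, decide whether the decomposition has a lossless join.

Yes

Chase test. Columns are ABCDEF; row i has aⱼ where attribute j ∈ Ri, else bᵢⱼ.
Initial tableau (one row per fragment):
  row 1: a1 a2 a3 a4 a5 b16
  row 2: a1 b22 a3 b24 b25 b26
  row 3: b31 b32 b33 b34 a5 a6
Rows 1 and 3 agree on E; apply E→DF and equate their DF entries.
Rows 1 and 3 agree on DEF; apply DEF→C and equate their C entries.
Row 1 is now all distinguished symbols — the join is lossless.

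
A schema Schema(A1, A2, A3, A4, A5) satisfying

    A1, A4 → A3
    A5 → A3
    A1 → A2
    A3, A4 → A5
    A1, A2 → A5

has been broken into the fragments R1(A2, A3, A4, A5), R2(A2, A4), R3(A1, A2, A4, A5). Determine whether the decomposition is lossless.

Chase test. Columns are A1, A2, A3, A4, A5; row i has aⱼ where attribute j ∈ Ri, else bᵢⱼ.
Initial tableau (one row per fragment):
  row 1: b11 a2 a3 a4 a5
  row 2: b21 a2 b23 a4 b25
  row 3: a1 a2 b33 a4 a5
Rows 1 and 3 agree on A5; apply A5→A3 and equate their A3 entries.
Row 3 is now all distinguished symbols — the join is lossless.

Yes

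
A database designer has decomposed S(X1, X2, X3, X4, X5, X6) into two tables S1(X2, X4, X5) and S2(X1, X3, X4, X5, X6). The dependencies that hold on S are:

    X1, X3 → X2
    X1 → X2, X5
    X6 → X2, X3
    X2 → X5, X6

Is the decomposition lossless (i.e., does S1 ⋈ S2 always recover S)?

No

Common attributes: S1 ∩ S2 = {X4, X5}.
No dependency enlarges {X4, X5}, so (X4, X5)⁺ = {X4, X5}.
The closure contains neither all of S1 = {X2, X4, X5} nor all of S2 = {X1, X3, X4, X5, X6}, so the common attributes are not a superkey of either fragment. The join is lossy.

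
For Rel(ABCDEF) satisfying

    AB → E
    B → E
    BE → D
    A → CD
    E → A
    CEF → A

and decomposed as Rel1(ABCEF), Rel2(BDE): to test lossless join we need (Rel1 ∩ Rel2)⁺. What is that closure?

Rel1 ∩ Rel2 = {BE}.
BE → D applies, adding D
E → A applies, adding A
A → CD applies, adding C
Closure: {ABCDE}.

ABCDE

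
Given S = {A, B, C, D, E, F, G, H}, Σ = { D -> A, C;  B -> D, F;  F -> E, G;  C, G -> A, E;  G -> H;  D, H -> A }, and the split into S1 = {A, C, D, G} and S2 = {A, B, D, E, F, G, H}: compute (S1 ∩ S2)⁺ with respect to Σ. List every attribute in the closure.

S1 ∩ S2 = {A, D, G}.
D → A, C applies, adding C
C, G → A, E applies, adding E
G → H applies, adding H
Closure: {A, C, D, E, G, H}.

A, C, D, E, G, H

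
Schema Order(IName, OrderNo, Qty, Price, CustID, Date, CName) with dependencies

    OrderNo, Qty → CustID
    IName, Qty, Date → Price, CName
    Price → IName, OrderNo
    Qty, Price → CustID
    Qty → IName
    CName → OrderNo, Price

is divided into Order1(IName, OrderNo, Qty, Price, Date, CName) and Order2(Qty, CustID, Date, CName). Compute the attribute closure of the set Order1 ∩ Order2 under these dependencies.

Order1 ∩ Order2 = {Qty, Date, CName}.
Qty → IName applies, adding IName
CName → OrderNo, Price applies, adding OrderNo, Price
OrderNo, Qty → CustID applies, adding CustID
Closure: {IName, OrderNo, Qty, Price, CustID, Date, CName}.

IName, OrderNo, Qty, Price, CustID, Date, CName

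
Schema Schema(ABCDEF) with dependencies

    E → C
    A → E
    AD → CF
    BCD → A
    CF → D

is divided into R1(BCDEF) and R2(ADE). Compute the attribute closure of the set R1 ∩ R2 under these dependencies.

CDE

R1 ∩ R2 = {DE}.
E → C applies, adding C
Closure: {CDE}.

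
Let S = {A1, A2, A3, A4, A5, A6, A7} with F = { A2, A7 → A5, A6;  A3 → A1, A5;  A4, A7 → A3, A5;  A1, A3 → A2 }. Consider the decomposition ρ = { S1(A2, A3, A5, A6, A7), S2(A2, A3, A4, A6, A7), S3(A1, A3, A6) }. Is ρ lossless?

Chase test. Columns are A1, A2, A3, A4, A5, A6, A7; row i has aⱼ where attribute j ∈ Si, else bᵢⱼ.
Initial tableau (one row per fragment):
  row 1: b11 a2 a3 b14 a5 a6 a7
  row 2: b21 a2 a3 a4 b25 a6 a7
  row 3: a1 b32 a3 b34 b35 a6 b37
Rows 1 and 2 agree on A2, A7; apply A2, A7→A5, A6 and equate their A5, A6 entries.
Rows 1 and 2 agree on A3; apply A3→A1, A5 and equate their A1, A5 entries.
Rows 1 and 3 agree on A3; apply A3→A1, A5 and equate their A1, A5 entries.
Rows 1 and 3 agree on A1, A3; apply A1, A3→A2 and equate their A2 entries.
Row 2 is now all distinguished symbols — the join is lossless.

Yes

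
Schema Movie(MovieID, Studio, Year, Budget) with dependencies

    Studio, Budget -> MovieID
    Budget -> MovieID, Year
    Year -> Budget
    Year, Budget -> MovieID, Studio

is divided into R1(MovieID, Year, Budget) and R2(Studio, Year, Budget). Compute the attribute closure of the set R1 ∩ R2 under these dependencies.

MovieID, Studio, Year, Budget

R1 ∩ R2 = {Year, Budget}.
Budget → MovieID, Year applies, adding MovieID
Year, Budget → MovieID, Studio applies, adding Studio
Closure: {MovieID, Studio, Year, Budget}.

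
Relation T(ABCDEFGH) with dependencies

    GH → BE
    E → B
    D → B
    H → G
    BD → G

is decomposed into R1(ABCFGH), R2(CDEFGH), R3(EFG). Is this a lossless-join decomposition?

No

Chase test. Columns are ABCDEFGH; row i has aⱼ where attribute j ∈ Ri, else bᵢⱼ.
Initial tableau (one row per fragment):
  row 1: a1 a2 a3 b14 b15 a6 a7 a8
  row 2: b21 b22 a3 a4 a5 a6 a7 a8
  row 3: b31 b32 b33 b34 a5 a6 a7 b38
Rows 1 and 2 agree on GH; apply GH→BE and equate their BE entries.
Rows 1 and 3 agree on E; apply E→B and equate their B entries.
No row becomes fully distinguished — the join is lossy.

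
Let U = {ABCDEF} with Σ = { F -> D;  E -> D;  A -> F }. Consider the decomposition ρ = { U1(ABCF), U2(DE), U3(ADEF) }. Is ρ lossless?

No

Chase test. Columns are ABCDEF; row i has aⱼ where attribute j ∈ Ui, else bᵢⱼ.
Initial tableau (one row per fragment):
  row 1: a1 a2 a3 b14 b15 a6
  row 2: b21 b22 b23 a4 a5 b26
  row 3: a1 b32 b33 a4 a5 a6
Rows 1 and 3 agree on F; apply F→D and equate their D entries.
No row becomes fully distinguished — the join is lossy.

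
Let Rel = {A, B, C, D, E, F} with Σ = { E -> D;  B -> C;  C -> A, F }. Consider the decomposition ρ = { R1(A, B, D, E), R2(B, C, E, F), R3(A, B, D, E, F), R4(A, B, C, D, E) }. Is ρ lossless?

Yes

Chase test. Columns are A, B, C, D, E, F; row i has aⱼ where attribute j ∈ Ri, else bᵢⱼ.
Initial tableau (one row per fragment):
  row 1: a1 a2 b13 a4 a5 b16
  row 2: b21 a2 a3 b24 a5 a6
  row 3: a1 a2 b33 a4 a5 a6
  row 4: a1 a2 a3 a4 a5 b46
Rows 1 and 2 agree on E; apply E→D and equate their D entries.
Rows 1 and 2 agree on B; apply B→C and equate their C entries.
Rows 1 and 3 agree on B; apply B→C and equate their C entries.
Rows 1 and 2 agree on C; apply C→A, F and equate their A, F entries.
Rows 1 and 4 agree on C; apply C→A, F and equate their A, F entries.
Row 1 is now all distinguished symbols — the join is lossless.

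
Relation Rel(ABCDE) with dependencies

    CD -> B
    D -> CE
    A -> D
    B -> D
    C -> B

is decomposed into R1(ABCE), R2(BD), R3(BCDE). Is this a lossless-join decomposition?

Chase test. Columns are ABCDE; row i has aⱼ where attribute j ∈ Ri, else bᵢⱼ.
Initial tableau (one row per fragment):
  row 1: a1 a2 a3 b14 a5
  row 2: b21 a2 b23 a4 b25
  row 3: b31 a2 a3 a4 a5
Rows 2 and 3 agree on D; apply D→CE and equate their CE entries.
Rows 1 and 2 agree on B; apply B→D and equate their D entries.
Row 1 is now all distinguished symbols — the join is lossless.

Yes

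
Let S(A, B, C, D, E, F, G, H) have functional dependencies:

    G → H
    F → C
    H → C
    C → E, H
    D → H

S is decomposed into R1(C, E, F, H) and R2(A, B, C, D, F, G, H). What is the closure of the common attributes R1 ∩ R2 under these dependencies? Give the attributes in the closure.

C, E, F, H

R1 ∩ R2 = {C, F, H}.
C → E, H applies, adding E
Closure: {C, E, F, H}.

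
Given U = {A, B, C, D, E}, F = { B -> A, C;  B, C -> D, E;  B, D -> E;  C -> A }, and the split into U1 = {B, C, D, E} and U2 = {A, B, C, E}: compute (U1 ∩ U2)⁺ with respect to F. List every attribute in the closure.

A, B, C, D, E

U1 ∩ U2 = {B, C, E}.
B → A, C applies, adding A
B, C → D, E applies, adding D
Closure: {A, B, C, D, E}.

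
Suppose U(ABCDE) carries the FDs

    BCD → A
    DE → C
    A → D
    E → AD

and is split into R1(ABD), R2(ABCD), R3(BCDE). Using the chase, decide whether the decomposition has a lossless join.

Chase test. Columns are ABCDE; row i has aⱼ where attribute j ∈ Ri, else bᵢⱼ.
Initial tableau (one row per fragment):
  row 1: a1 a2 b13 a4 b15
  row 2: a1 a2 a3 a4 b25
  row 3: b31 a2 a3 a4 a5
Rows 2 and 3 agree on BCD; apply BCD→A and equate their A entries.
Row 3 is now all distinguished symbols — the join is lossless.

Yes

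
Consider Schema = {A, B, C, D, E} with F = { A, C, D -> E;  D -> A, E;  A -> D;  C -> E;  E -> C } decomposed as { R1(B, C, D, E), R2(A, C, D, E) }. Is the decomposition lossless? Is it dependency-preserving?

Lossless test: (C, D, E)⁺ = {A, C, D, E}, which contains all of one fragment — lossless.
Dependency preservation: every FD's attributes lie within a single fragment, so each can be enforced locally — preserved.

lossless and dependency-preserving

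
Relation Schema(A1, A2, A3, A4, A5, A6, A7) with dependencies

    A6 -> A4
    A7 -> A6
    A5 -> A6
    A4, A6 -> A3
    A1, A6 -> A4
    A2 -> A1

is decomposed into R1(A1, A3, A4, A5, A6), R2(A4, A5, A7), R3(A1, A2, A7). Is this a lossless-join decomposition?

No

Chase test. Columns are A1, A2, A3, A4, A5, A6, A7; row i has aⱼ where attribute j ∈ Ri, else bᵢⱼ.
Initial tableau (one row per fragment):
  row 1: a1 b12 a3 a4 a5 a6 b17
  row 2: b21 b22 b23 a4 a5 b26 a7
  row 3: a1 a2 b33 b34 b35 b36 a7
Rows 2 and 3 agree on A7; apply A7→A6 and equate their A6 entries.
Rows 1 and 2 agree on A5; apply A5→A6 and equate their A6 entries.
Rows 1 and 2 agree on A4, A6; apply A4, A6→A3 and equate their A3 entries.
Rows 1 and 3 agree on A1, A6; apply A1, A6→A4 and equate their A4 entries.
Rows 1 and 3 agree on A4, A6; apply A4, A6→A3 and equate their A3 entries.
No row becomes fully distinguished — the join is lossy.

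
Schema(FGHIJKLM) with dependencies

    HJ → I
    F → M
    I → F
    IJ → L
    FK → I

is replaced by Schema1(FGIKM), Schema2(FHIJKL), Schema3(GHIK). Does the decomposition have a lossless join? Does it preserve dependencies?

Lossless test (chase): Rows 1 and 2 agree on F; apply F→M and equate their M entries. Rows 1 and 3 agree on I; apply I→F and equate their F entries. Rows 1 and 3 agree on F; apply F→M and equate their M entries. No row becomes fully distinguished — the join is lossy.
Dependency preservation: every FD's attributes lie within a single fragment, so each can be enforced locally — preserved.

lossy but dependency-preserving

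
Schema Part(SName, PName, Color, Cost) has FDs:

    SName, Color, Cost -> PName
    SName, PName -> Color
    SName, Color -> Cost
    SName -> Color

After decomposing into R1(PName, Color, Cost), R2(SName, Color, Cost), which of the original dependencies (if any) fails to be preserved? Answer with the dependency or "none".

SName, Color, Cost -> PName

Check SName, Color, Cost → PName: no single fragment contains all of {SName, PName, Color, Cost}, and the restricted closure of {SName, Color, Cost} across the fragments never reaches {PName}.
SName, PName → Color is preserved.
SName, Color → Cost is preserved.
SName → Color is preserved.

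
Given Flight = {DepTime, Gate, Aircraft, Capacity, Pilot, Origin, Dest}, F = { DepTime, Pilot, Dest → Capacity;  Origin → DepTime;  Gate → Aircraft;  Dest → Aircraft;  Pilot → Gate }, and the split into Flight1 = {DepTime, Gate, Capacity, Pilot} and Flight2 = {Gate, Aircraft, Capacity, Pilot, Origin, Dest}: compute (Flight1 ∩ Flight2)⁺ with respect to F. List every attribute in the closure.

Flight1 ∩ Flight2 = {Gate, Capacity, Pilot}.
Gate → Aircraft applies, adding Aircraft
Closure: {Gate, Aircraft, Capacity, Pilot}.

Gate, Aircraft, Capacity, Pilot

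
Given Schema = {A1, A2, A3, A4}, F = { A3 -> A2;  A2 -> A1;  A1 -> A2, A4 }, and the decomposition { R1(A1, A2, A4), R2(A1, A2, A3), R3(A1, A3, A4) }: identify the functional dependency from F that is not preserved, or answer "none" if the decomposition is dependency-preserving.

A3 → A2 lies within R2.
A2 → A1 lies within R1.
A1 → A2, A4 lies within R1.
Every dependency is enforceable on the fragments, so the decomposition is dependency-preserving.

none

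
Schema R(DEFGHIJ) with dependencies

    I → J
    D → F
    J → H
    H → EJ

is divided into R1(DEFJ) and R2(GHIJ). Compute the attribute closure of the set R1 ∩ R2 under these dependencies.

EHJ

R1 ∩ R2 = {J}.
J → H applies, adding H
H → EJ applies, adding E
Closure: {EHJ}.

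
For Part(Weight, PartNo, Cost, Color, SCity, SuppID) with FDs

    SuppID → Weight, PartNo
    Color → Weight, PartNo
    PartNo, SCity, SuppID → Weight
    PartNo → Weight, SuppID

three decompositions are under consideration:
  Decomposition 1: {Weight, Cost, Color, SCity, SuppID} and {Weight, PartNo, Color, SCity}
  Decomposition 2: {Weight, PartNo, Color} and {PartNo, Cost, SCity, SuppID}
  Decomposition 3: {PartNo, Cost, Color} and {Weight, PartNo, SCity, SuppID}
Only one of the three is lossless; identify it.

Decomposition 1: common = {Weight, Color, SCity}, closure = {Weight, PartNo, Color, SCity, SuppID} → lossless.
Decomposition 2: common = {PartNo}, closure = {Weight, PartNo, SuppID} → lossy.
Decomposition 3: common = {PartNo}, closure = {Weight, PartNo, SuppID} → lossy.

Decomposition 1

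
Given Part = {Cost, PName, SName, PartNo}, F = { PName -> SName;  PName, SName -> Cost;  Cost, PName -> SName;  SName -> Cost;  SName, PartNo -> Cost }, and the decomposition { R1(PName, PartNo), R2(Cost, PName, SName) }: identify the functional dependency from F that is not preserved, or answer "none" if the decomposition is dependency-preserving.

PName → SName lies within R2.
PName, SName → Cost lies within R2.
Cost, PName → SName lies within R2.
SName → Cost lies within R2.
SName, PartNo → Cost: restricted closure across fragments reaches Cost.
Every dependency is enforceable on the fragments, so the decomposition is dependency-preserving.

none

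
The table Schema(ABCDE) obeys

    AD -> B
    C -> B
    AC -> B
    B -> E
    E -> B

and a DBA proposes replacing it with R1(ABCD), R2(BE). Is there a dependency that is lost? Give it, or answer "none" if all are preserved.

none

AD → B lies within R1.
C → B lies within R1.
AC → B lies within R1.
B → E lies within R2.
E → B lies within R2.
Every dependency is enforceable on the fragments, so the decomposition is dependency-preserving.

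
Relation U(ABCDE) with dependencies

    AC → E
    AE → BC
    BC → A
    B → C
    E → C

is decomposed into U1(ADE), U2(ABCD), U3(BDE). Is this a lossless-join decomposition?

Yes

Chase test. Columns are ABCDE; row i has aⱼ where attribute j ∈ Ui, else bᵢⱼ.
Initial tableau (one row per fragment):
  row 1: a1 b12 b13 a4 a5
  row 2: a1 a2 a3 a4 b25
  row 3: b31 a2 b33 a4 a5
Rows 2 and 3 agree on B; apply B→C and equate their C entries.
Rows 1 and 3 agree on E; apply E→C and equate their C entries.
Rows 1 and 2 agree on AC; apply AC→E and equate their E entries.
Rows 1 and 2 agree on AE; apply AE→BC and equate their BC entries.
Rows 1 and 3 agree on BC; apply BC→A and equate their A entries.
Row 1 is now all distinguished symbols — the join is lossless.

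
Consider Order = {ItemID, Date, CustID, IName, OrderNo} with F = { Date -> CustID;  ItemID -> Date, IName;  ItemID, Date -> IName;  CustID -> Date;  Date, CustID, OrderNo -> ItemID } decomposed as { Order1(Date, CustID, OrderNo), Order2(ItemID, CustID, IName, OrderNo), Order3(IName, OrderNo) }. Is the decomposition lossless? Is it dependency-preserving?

Lossless test (chase): Rows 1 and 2 agree on CustID; apply CustID→Date and equate their Date entries. Rows 1 and 2 agree on Date, CustID, OrderNo; apply Date, CustID, OrderNo→ItemID and equate their ItemID entries. Rows 1 and 2 agree on ItemID; apply ItemID→Date, IName and equate their Date, IName entries. Row 1 is now all distinguished symbols — the join is lossless.
Dependency preservation: ItemID → Date, IName; ItemID, Date → IName; Date, CustID, OrderNo → ItemID are not contained in any single fragment, but the restricted closure of each left-hand side across the fragments still reaches the right-hand side; the remaining FDs each lie inside some fragment. All dependencies are preserved.

lossless and dependency-preserving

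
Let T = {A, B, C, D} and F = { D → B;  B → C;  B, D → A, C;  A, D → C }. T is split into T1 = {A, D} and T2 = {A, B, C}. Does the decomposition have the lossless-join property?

No

Common attributes: T1 ∩ T2 = {A}.
No dependency enlarges {A}, so (A)⁺ = {A}.
The closure contains neither all of T1 = {A, D} nor all of T2 = {A, B, C}, so the common attributes are not a superkey of either fragment. The join is lossy.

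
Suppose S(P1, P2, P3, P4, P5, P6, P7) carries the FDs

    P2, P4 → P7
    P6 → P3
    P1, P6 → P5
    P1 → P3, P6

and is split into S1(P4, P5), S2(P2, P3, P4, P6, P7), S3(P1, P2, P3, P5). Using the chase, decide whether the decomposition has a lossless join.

No

Chase test. Columns are P1, P2, P3, P4, P5, P6, P7; row i has aⱼ where attribute j ∈ Si, else bᵢⱼ.
Initial tableau (one row per fragment):
  row 1: b11 b12 b13 a4 a5 b16 b17
  row 2: b21 a2 a3 a4 b25 a6 a7
  row 3: a1 a2 a3 b34 a5 b36 b37
No row becomes fully distinguished — the join is lossy.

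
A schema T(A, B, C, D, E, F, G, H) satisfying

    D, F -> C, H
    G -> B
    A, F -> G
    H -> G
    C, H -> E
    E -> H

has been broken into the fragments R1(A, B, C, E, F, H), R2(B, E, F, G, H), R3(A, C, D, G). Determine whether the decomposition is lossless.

Chase test. Columns are A, B, C, D, E, F, G, H; row i has aⱼ where attribute j ∈ Ri, else bᵢⱼ.
Initial tableau (one row per fragment):
  row 1: a1 a2 a3 b14 a5 a6 b17 a8
  row 2: b21 a2 b23 b24 a5 a6 a7 a8
  row 3: a1 b32 a3 a4 b35 b36 a7 b38
Rows 2 and 3 agree on G; apply G→B and equate their B entries.
Rows 1 and 2 agree on H; apply H→G and equate their G entries.
No row becomes fully distinguished — the join is lossy.

No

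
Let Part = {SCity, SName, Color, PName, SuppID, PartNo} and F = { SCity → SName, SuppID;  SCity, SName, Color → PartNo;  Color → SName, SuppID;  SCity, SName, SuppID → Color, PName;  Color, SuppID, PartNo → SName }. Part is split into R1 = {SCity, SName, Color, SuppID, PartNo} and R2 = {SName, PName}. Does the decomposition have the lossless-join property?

No

Common attributes: R1 ∩ R2 = {SName}.
No dependency enlarges {SName}, so (SName)⁺ = {SName}.
The closure contains neither all of R1 = {SCity, SName, Color, SuppID, PartNo} nor all of R2 = {SName, PName}, so the common attributes are not a superkey of either fragment. The join is lossy.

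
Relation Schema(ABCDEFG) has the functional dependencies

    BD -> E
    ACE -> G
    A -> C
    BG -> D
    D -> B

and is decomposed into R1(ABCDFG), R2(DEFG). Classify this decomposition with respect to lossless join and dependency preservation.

Lossless test: (DFG)⁺ = {BDEFG}, which contains all of one fragment — lossless.
Dependency preservation: the restricted closure of {ACE} across the fragments never reaches {G}, so ACE → G cannot be enforced without a join — not preserved.

lossless but not dependency-preserving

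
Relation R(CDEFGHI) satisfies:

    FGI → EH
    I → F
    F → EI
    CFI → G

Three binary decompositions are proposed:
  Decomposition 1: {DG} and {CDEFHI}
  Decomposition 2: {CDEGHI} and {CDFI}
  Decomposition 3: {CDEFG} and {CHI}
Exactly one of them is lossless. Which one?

Decomposition 1: common = {D}, closure = {D} → lossy.
Decomposition 2: common = {CDI}, closure = {CDEFGHI} → lossless.
Decomposition 3: common = {C}, closure = {C} → lossy.

Decomposition 2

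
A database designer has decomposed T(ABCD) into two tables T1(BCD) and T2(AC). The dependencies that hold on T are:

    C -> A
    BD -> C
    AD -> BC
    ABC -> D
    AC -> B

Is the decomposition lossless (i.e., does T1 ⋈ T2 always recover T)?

Yes

Common attributes: T1 ∩ T2 = {C}.
Closure of {C}: C → A applies, adding A; AC → B applies, adding B; ABC → D applies, adding D. So (C)⁺ = {ABCD}.
This closure contains every attribute of T1, so T1 ∩ T2 → T1. The join is lossless.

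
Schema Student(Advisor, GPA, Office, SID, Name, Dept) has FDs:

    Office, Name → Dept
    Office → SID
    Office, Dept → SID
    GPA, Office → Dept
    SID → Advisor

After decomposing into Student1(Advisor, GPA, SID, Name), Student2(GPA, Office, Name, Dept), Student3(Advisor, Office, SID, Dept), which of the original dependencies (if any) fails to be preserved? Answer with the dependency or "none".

none

Office, Name → Dept lies within Student2.
Office → SID lies within Student3.
Office, Dept → SID lies within Student3.
GPA, Office → Dept lies within Student2.
SID → Advisor lies within Student1.
Every dependency is enforceable on the fragments, so the decomposition is dependency-preserving.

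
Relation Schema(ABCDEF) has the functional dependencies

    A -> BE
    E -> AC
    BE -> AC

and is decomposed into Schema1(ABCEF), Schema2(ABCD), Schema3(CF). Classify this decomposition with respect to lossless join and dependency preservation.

lossy but dependency-preserving

Lossless test (chase): Rows 1 and 2 agree on A; apply A→BE and equate their BE entries. No row becomes fully distinguished — the join is lossy.
Dependency preservation: every FD's attributes lie within a single fragment, so each can be enforced locally — preserved.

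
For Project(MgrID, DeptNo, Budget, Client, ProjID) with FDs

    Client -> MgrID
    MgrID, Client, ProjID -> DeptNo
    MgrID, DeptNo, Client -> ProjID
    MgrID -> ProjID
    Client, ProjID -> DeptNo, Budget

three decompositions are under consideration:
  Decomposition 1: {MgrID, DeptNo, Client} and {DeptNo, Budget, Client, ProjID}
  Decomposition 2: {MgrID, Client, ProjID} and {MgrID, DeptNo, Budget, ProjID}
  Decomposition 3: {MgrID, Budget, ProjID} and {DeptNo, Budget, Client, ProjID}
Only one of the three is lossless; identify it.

Decomposition 1: common = {DeptNo, Client}, closure = {MgrID, DeptNo, Budget, Client, ProjID} → lossless.
Decomposition 2: common = {MgrID, ProjID}, closure = {MgrID, ProjID} → lossy.
Decomposition 3: common = {Budget, ProjID}, closure = {Budget, ProjID} → lossy.

Decomposition 1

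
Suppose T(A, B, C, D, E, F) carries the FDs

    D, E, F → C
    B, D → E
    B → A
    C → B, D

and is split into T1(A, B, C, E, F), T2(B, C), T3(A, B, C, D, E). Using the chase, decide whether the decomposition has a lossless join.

Chase test. Columns are A, B, C, D, E, F; row i has aⱼ where attribute j ∈ Ti, else bᵢⱼ.
Initial tableau (one row per fragment):
  row 1: a1 a2 a3 b14 a5 a6
  row 2: b21 a2 a3 b24 b25 b26
  row 3: a1 a2 a3 a4 a5 b36
Rows 1 and 2 agree on B; apply B→A and equate their A entries.
Rows 1 and 2 agree on C; apply C→B, D and equate their B, D entries.
Rows 1 and 3 agree on C; apply C→B, D and equate their B, D entries.
Rows 1 and 2 agree on B, D; apply B, D→E and equate their E entries.
Row 1 is now all distinguished symbols — the join is lossless.

Yes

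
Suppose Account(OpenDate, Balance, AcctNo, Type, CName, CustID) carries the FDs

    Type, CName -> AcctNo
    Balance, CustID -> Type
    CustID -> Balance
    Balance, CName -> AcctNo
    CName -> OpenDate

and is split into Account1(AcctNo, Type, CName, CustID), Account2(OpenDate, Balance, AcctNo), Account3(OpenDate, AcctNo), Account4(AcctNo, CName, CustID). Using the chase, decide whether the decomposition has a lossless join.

No

Chase test. Columns are OpenDate, Balance, AcctNo, Type, CName, CustID; row i has aⱼ where attribute j ∈ Accounti, else bᵢⱼ.
Initial tableau (one row per fragment):
  row 1: b11 b12 a3 a4 a5 a6
  row 2: a1 a2 a3 b24 b25 b26
  row 3: a1 b32 a3 b34 b35 b36
  row 4: b41 b42 a3 b44 a5 a6
Rows 1 and 4 agree on CustID; apply CustID→Balance and equate their Balance entries.
Rows 1 and 4 agree on CName; apply CName→OpenDate and equate their OpenDate entries.
Rows 1 and 4 agree on Balance, CustID; apply Balance, CustID→Type and equate their Type entries.
No row becomes fully distinguished — the join is lossy.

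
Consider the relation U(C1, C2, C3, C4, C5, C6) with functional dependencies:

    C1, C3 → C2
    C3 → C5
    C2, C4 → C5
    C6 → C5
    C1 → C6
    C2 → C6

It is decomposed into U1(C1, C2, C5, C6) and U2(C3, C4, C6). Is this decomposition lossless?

No

Common attributes: U1 ∩ U2 = {C6}.
Closure of {C6}: C6 → C5 applies, adding C5. So (C6)⁺ = {C5, C6}.
The closure contains neither all of U1 = {C1, C2, C5, C6} nor all of U2 = {C3, C4, C6}, so the common attributes are not a superkey of either fragment. The join is lossy.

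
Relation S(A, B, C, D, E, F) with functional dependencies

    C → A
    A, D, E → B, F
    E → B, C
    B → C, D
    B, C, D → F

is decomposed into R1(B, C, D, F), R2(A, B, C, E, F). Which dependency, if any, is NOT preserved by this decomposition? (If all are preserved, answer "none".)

C → A lies within R2.
A, D, E → B, F: restricted closure across fragments reaches B, F.
E → B, C lies within R2.
B → C, D lies within R1.
B, C, D → F lies within R1.
Every dependency is enforceable on the fragments, so the decomposition is dependency-preserving.

none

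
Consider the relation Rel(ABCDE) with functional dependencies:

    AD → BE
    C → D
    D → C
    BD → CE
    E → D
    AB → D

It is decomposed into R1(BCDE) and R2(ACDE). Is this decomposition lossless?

No

Common attributes: R1 ∩ R2 = {CDE}.
No dependency enlarges {CDE}, so (CDE)⁺ = {CDE}.
The closure contains neither all of R1 = {BCDE} nor all of R2 = {ACDE}, so the common attributes are not a superkey of either fragment. The join is lossy.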